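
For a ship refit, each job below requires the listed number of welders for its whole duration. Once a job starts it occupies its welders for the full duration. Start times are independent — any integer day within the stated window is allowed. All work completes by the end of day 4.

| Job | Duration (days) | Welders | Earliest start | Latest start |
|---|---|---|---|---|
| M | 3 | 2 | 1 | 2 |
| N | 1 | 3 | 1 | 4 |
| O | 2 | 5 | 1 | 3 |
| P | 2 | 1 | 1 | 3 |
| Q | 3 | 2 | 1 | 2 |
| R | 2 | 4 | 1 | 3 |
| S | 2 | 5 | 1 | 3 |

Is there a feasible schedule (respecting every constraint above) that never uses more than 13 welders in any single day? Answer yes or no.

yes

Schedule M@1, N@1, O@1, P@1, Q@1, R@3, S@3: d1:13  d2:10  d3:13  d4:9 — peak 13 ≤ 13.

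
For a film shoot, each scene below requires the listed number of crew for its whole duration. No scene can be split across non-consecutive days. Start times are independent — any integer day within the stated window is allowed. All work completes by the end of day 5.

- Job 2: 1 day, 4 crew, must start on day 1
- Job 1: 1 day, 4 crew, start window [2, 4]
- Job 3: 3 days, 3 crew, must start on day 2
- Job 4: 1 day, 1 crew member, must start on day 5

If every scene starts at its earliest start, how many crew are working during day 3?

At early start, day 3 has: Job 3.
Demand: 3 = 3.

3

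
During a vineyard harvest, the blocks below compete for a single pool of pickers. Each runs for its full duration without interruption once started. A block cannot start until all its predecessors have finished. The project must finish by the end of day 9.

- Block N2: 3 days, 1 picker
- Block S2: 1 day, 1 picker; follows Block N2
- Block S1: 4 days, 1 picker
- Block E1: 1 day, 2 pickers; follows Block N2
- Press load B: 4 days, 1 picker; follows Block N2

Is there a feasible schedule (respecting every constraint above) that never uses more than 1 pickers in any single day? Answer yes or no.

no

Total picker-days = 14; over 9 days the average is 14/9 > 1, so some day must exceed 1.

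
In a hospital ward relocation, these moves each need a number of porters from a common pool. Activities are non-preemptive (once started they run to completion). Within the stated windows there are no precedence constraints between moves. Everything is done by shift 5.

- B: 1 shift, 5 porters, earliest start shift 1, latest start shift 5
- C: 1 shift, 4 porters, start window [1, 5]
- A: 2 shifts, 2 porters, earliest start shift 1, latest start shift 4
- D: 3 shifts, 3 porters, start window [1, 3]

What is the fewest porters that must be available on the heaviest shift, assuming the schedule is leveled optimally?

5

Early-start (B@1, C@1, A@1, D@1) gives peak 14: s1:14  s2:5  s3:3  s4:0  s5:0.
Shift C→2, A→3, D→3.
Schedule B@1, C@2, A@3, D@3: s1:5  s2:4  s3:5  s4:5  s5:3 — peak 5.
Total porter-shifts = 22 over 5 shifts ⇒ peak ≥ ⌈22/5⌉ = 5, so 5 is optimal.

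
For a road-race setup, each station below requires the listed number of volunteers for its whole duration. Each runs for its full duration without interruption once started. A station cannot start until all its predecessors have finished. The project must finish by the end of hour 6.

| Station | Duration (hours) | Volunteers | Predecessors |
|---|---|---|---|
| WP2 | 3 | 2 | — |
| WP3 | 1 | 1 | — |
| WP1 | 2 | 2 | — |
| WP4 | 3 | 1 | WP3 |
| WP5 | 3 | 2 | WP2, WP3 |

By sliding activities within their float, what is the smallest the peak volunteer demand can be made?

4

Early-start (WP2@1, WP3@1, WP1@1, WP4@2, WP5@4) gives peak 5: h1:5  h2:5  h3:3  h4:3  h5:2  h6:2.
Shift WP1→2, WP4→4.
Schedule WP2@1, WP3@1, WP1@2, WP4@4, WP5@4: h1:3  h2:4  h3:4  h4:3  h5:3  h6:3 — peak 4.
Total volunteer-hours = 20 over 6 hours ⇒ peak ≥ ⌈20/6⌉ = 4, so 4 is optimal.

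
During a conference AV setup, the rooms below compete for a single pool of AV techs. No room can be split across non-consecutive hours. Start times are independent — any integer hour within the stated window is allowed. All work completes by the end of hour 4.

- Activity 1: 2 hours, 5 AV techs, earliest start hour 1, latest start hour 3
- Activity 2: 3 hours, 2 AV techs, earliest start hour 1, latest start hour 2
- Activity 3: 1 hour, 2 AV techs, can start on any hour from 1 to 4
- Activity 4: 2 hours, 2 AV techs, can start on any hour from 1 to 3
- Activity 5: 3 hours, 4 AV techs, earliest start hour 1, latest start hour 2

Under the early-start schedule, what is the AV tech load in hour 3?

6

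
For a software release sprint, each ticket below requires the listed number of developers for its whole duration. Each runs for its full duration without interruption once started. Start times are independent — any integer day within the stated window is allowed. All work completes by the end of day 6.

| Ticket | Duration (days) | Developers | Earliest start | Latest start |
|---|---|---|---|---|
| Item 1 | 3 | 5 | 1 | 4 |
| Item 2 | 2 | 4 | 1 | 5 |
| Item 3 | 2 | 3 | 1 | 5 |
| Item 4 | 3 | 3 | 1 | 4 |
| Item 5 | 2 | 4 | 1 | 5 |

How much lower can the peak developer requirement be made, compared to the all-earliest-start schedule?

10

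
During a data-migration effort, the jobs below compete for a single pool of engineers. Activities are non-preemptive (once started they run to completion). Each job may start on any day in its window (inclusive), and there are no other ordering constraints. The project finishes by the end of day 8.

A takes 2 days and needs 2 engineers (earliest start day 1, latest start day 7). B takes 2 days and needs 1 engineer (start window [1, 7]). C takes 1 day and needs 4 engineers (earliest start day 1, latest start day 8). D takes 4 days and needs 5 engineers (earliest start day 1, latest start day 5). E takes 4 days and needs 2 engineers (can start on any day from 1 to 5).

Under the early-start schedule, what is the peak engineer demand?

Early-start schedule: A@1, B@1, C@1, D@1, E@1.
Load per day: day 1: 14, day 2: 10, day 3: 7, day 4: 7, day 5: 0, day 6: 0, day 7: 0, day 8: 0.
Peak is 14.

14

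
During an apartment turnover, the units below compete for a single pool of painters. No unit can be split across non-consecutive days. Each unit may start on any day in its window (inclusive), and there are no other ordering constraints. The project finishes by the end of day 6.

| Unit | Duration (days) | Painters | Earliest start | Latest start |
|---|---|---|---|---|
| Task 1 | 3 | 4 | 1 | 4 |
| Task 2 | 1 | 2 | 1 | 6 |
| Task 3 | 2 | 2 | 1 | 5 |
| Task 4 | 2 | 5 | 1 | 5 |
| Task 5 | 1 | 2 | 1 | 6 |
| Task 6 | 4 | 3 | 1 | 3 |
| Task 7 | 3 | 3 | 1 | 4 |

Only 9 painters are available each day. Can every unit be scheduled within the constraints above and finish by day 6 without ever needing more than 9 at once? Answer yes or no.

Schedule Task 1@1, Task 2@1, Task 3@2, Task 4@5, Task 5@4, Task 6@1, Task 7@4: d1:9  d2:9  d3:9  d4:8  d5:8  d6:8 — peak 9 ≤ 9.

yes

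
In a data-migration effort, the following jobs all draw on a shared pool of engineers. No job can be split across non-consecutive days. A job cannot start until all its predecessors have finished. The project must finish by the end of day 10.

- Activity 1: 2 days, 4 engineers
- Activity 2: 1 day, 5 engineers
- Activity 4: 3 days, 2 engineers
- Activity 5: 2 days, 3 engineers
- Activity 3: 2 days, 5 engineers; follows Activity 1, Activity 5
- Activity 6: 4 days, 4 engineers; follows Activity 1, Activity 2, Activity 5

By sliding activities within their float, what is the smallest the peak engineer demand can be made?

7

Early-start (Activity 1@1, Activity 2@1, Activity 4@1, Activity 5@1, Activity 3@3, Activity 6@3) gives peak 14: d1:14  d2:9  d3:11  d4:9  d5:4  d6:4  d7:0  d8:0  d9:0  d10:0.
Shift Activity 2→3, Activity 4→3, Activity 3→4, Activity 6→6.
Schedule Activity 1@1, Activity 2@3, Activity 4@3, Activity 5@1, Activity 3@4, Activity 6@6: d1:7  d2:7  d3:7  d4:7  d5:7  d6:4  d7:4  d8:4  d9:4  d10:0 — peak 7.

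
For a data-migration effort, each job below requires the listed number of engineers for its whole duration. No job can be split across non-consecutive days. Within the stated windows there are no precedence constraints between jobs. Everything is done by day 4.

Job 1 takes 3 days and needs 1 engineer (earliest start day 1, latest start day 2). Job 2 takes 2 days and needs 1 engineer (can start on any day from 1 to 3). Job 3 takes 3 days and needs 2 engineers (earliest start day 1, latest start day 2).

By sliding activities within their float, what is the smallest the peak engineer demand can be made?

4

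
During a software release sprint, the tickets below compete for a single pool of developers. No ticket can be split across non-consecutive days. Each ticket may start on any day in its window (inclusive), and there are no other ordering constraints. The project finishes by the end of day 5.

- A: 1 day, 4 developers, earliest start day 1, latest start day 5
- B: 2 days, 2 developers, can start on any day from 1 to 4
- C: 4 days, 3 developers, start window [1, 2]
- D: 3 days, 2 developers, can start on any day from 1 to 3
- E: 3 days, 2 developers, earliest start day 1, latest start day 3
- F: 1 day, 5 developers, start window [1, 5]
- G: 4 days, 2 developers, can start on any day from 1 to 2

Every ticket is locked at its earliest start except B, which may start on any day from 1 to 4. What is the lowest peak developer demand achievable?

B@1: d1:20  d2:11  d3:9  d4:5  d5:0 → peak 20
B@2: d1:18  d2:11  d3:11  d4:5  d5:0 → peak 18
B@3: d1:18  d2:9  d3:11  d4:7  d5:0 → peak 18
B@4: d1:18  d2:9  d3:9  d4:7  d5:2 → peak 18
Best is B@2, peak 18.

18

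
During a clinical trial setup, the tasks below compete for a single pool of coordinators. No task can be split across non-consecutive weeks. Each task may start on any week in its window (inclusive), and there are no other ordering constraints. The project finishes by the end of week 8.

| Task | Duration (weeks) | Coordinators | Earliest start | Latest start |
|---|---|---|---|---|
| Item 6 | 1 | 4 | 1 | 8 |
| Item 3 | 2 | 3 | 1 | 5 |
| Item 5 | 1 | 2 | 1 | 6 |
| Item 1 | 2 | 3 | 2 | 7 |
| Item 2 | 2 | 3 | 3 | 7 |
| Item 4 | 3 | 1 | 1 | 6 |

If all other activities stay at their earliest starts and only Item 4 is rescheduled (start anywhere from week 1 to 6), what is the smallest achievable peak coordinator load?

Item 4@1: w1:10  w2:7  w3:7  w4:3  w5:0  w6:0  w7:0  w8:0 → peak 10
Item 4@2: w1:9  w2:7  w3:7  w4:4  w5:0  w6:0  w7:0  w8:0 → peak 9
Item 4@3: w1:9  w2:6  w3:7  w4:4  w5:1  w6:0  w7:0  w8:0 → peak 9
Item 4@4: w1:9  w2:6  w3:6  w4:4  w5:1  w6:1  w7:0  w8:0 → peak 9
Item 4@5: w1:9  w2:6  w3:6  w4:3  w5:1  w6:1  w7:1  w8:0 → peak 9
Item 4@6: w1:9  w2:6  w3:6  w4:3  w5:0  w6:1  w7:1  w8:1 → peak 9
Best is Item 4@2, peak 9.

9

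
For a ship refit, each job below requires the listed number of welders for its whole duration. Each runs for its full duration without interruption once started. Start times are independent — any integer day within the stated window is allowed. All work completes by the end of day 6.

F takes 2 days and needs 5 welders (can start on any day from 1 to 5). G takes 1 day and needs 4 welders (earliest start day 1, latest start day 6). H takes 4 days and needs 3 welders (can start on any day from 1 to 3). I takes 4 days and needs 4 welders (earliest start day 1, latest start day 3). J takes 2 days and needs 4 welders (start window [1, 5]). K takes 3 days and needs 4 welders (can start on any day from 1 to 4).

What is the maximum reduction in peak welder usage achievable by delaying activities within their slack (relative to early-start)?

13

Early-start peak: d1:24  d2:20  d3:11  d4:7  d5:0  d6:0 ⇒ 24.
Leveled (F@1, G@1, H@3, I@3, J@2, K@4): d1:9  d2:9  d3:11  d4:11  d5:11  d6:11 ⇒ 11.
Reduction 24 − 11 = 13.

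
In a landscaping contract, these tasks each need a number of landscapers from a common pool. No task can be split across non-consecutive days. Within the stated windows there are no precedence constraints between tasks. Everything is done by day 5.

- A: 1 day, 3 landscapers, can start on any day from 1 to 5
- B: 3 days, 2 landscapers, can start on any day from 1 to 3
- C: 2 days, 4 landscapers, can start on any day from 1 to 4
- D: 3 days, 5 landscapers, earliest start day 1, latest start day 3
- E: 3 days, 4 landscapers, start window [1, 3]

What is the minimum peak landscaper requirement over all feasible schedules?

11

Early-start (A@1, B@1, C@1, D@1, E@1) gives peak 18: d1:18  d2:15  d3:11  d4:0  d5:0.
Shift D→2, E→3.
Schedule A@1, B@1, C@1, D@2, E@3: d1:9  d2:11  d3:11  d4:9  d5:4 — peak 11.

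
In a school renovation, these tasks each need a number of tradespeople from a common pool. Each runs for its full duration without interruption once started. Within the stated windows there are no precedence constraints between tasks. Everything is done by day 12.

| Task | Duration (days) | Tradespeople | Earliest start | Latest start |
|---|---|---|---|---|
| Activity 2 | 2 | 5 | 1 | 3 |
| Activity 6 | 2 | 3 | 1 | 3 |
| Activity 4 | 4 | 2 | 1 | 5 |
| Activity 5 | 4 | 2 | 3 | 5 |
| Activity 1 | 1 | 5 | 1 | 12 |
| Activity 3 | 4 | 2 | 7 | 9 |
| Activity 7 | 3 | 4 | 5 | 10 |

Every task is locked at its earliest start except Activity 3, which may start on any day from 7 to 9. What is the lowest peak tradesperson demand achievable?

Activity 3@7: d1:15  d2:10  d3:4  d4:4  d5:6  d6:6  d7:6  d8:2  d9:2  d10:2  d11:0  d12:0 → peak 15
Activity 3@8: d1:15  d2:10  d3:4  d4:4  d5:6  d6:6  d7:4  d8:2  d9:2  d10:2  d11:2  d12:0 → peak 15
Activity 3@9: d1:15  d2:10  d3:4  d4:4  d5:6  d6:6  d7:4  d8:0  d9:2  d10:2  d11:2  d12:2 → peak 15
Best is Activity 3@7, peak 15.

15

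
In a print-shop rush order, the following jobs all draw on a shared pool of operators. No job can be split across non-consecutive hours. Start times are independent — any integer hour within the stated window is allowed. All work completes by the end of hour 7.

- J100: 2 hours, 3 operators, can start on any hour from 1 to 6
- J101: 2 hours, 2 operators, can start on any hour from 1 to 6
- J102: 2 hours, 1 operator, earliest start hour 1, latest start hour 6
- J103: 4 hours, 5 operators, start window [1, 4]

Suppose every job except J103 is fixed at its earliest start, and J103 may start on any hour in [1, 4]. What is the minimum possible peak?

6

J103@1: h1:11  h2:11  h3:5  h4:5  h5:0  h6:0  h7:0 → peak 11
J103@2: h1:6  h2:11  h3:5  h4:5  h5:5  h6:0  h7:0 → peak 11
J103@3: h1:6  h2:6  h3:5  h4:5  h5:5  h6:5  h7:0 → peak 6
J103@4: h1:6  h2:6  h3:0  h4:5  h5:5  h6:5  h7:5 → peak 6
Best is J103@3, peak 6.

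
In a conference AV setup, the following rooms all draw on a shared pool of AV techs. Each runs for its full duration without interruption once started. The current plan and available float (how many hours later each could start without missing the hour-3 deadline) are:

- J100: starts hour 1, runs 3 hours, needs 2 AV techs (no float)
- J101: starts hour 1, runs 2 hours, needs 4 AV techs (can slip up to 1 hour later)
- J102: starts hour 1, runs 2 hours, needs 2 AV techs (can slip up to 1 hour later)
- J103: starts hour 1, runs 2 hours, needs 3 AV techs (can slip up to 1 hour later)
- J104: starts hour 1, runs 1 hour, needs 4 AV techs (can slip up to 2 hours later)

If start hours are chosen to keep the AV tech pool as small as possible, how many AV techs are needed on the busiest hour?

11

Early-start (J100@1, J101@1, J102@1, J103@1, J104@1) gives peak 15: h1:15  h2:11  h3:2.
Shift J104→3.
Schedule J100@1, J101@1, J102@1, J103@1, J104@3: h1:11  h2:11  h3:6 — peak 11.
No arrangement of the 24 feasible schedules does better.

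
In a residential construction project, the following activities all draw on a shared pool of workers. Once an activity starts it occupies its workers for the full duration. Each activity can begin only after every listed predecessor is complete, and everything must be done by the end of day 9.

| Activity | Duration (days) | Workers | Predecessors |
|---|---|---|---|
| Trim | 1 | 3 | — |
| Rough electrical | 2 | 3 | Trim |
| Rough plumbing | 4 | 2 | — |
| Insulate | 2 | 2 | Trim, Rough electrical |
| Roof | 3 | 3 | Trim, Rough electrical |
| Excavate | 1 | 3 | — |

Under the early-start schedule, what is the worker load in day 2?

5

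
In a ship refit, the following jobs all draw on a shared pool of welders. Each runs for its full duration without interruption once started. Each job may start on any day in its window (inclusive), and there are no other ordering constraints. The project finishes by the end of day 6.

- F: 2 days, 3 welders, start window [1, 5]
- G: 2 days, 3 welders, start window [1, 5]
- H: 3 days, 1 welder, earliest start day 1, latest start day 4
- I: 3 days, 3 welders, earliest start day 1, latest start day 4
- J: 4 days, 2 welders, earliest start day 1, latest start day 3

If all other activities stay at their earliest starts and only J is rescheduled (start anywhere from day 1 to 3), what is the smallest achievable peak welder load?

J@1: d1:12  d2:12  d3:6  d4:2  d5:0  d6:0 → peak 12
J@2: d1:10  d2:12  d3:6  d4:2  d5:2  d6:0 → peak 12
J@3: d1:10  d2:10  d3:6  d4:2  d5:2  d6:2 → peak 10
Best is J@3, peak 10.

10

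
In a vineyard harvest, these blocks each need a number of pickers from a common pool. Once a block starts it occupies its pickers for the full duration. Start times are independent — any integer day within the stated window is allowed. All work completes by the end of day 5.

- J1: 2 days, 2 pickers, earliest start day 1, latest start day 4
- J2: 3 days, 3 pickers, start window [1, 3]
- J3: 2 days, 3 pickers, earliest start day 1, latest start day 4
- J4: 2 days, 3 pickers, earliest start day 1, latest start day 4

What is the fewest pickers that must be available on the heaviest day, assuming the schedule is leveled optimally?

6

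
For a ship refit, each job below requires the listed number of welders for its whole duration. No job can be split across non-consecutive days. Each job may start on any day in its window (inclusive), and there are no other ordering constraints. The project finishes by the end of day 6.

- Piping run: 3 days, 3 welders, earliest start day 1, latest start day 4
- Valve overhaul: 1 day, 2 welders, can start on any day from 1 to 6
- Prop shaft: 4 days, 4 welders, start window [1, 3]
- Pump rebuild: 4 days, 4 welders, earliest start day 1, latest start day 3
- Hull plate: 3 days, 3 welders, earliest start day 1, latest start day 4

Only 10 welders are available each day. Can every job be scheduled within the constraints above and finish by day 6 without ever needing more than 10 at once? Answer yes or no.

no

The minimum achievable peak is 11; 10 < 11, so no feasible schedule stays within the cap.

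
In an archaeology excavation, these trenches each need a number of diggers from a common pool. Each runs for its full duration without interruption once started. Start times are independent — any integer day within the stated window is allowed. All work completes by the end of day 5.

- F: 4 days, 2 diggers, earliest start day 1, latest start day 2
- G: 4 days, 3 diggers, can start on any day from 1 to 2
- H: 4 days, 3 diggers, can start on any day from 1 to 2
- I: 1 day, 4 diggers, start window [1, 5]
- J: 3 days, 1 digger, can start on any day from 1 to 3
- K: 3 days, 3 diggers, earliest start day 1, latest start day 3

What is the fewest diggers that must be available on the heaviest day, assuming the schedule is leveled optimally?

Early-start (F@1, G@1, H@1, I@1, J@1, K@1) gives peak 16: d1:16  d2:12  d3:12  d4:8  d5:0.
Shift J→2, K→2.
Schedule F@1, G@1, H@1, I@1, J@2, K@2: d1:12  d2:12  d3:12  d4:12  d5:0 — peak 12.

12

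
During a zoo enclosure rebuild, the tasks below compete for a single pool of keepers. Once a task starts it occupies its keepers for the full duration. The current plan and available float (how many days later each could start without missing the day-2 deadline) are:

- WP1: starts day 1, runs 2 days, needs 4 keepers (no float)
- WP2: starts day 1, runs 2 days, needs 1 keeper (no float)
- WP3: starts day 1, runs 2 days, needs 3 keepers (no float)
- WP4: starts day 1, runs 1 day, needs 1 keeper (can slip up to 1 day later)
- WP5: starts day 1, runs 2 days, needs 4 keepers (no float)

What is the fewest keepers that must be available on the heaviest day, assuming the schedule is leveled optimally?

Schedule WP1@1, WP2@1, WP3@1, WP4@1, WP5@1: d1:13  d2:12 — peak 13.
Total keeper-days = 25 over 2 days ⇒ peak ≥ ⌈25/2⌉ = 13, so 13 is optimal.

13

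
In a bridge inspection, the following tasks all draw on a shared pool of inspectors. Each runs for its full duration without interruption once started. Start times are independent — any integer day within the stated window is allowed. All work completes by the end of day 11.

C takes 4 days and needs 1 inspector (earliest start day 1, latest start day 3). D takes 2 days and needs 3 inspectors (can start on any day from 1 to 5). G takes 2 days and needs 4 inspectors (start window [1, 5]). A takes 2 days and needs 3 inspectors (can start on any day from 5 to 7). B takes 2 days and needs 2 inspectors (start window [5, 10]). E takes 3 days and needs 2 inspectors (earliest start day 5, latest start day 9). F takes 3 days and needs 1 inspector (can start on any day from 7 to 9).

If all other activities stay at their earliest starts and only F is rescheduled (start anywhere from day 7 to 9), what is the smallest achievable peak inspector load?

8

F@7: d1:8  d2:8  d3:1  d4:1  d5:7  d6:7  d7:3  d8:1  d9:1  d10:0  d11:0 → peak 8
F@8: d1:8  d2:8  d3:1  d4:1  d5:7  d6:7  d7:2  d8:1  d9:1  d10:1  d11:0 → peak 8
F@9: d1:8  d2:8  d3:1  d4:1  d5:7  d6:7  d7:2  d8:0  d9:1  d10:1  d11:1 → peak 8
Best is F@7, peak 8.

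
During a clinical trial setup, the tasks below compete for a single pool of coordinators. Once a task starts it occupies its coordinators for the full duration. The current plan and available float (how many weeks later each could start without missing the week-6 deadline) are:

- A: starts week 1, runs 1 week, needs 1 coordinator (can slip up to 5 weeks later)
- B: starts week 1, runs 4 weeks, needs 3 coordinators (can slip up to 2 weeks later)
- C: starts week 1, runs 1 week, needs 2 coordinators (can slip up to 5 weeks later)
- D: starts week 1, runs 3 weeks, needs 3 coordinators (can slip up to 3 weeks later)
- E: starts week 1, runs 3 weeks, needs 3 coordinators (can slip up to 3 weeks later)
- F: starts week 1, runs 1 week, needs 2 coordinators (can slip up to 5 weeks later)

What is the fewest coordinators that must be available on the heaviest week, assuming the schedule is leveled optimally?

Early-start (A@1, B@1, C@1, D@1, E@1, F@1) gives peak 14: w1:14  w2:9  w3:9  w4:3  w5:0  w6:0.
Shift B→2, E→4, F→6.
Schedule A@1, B@2, C@1, D@1, E@4, F@6: w1:6  w2:6  w3:6  w4:6  w5:6  w6:5 — peak 6.
Total coordinator-weeks = 35 over 6 weeks ⇒ peak ≥ ⌈35/6⌉ = 6, so 6 is optimal.

6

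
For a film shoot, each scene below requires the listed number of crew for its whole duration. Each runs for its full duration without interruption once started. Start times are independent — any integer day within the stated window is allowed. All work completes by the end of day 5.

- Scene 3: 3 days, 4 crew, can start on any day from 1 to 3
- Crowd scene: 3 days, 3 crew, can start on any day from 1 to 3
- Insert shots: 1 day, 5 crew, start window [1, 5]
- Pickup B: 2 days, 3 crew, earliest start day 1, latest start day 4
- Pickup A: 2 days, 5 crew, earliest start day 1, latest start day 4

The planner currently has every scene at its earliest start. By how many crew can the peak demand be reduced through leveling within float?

10

Early-start peak: d1:20  d2:15  d3:7  d4:0  d5:0 ⇒ 20.
Leveled (Scene 3@1, Crowd scene@1, Insert shots@4, Pickup B@1, Pickup A@4): d1:10  d2:10  d3:7  d4:10  d5:5 ⇒ 10.
Reduction 20 − 10 = 10.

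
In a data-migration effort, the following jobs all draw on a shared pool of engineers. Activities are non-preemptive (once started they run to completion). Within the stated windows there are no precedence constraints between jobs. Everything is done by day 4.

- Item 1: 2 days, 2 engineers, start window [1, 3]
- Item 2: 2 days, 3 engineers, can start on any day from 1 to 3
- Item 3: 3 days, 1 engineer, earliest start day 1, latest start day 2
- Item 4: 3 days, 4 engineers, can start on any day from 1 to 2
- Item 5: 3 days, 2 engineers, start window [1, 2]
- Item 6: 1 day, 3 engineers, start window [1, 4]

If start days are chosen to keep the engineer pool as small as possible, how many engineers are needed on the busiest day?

10

Early-start (Item 1@1, Item 2@1, Item 3@1, Item 4@1, Item 5@1, Item 6@1) gives peak 15: d1:15  d2:12  d3:7  d4:0.
Shift Item 2→3, Item 6→4.
Schedule Item 1@1, Item 2@3, Item 3@1, Item 4@1, Item 5@1, Item 6@4: d1:9  d2:9  d3:10  d4:6 — peak 10.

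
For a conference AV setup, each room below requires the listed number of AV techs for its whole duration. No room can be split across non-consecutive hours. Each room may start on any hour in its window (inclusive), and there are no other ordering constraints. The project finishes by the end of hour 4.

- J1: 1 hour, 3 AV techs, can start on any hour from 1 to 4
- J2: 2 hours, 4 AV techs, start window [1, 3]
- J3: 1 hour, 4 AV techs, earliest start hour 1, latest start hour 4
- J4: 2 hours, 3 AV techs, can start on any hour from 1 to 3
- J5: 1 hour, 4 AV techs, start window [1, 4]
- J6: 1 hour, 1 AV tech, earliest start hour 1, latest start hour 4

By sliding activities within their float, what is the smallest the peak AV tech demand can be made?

7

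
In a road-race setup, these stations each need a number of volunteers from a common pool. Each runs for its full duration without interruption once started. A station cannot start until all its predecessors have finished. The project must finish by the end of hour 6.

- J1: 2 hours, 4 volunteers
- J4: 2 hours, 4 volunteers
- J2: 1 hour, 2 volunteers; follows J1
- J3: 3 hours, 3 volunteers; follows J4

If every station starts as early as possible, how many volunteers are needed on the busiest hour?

8

Early-start schedule: J1@1, J4@1, J2@3, J3@3.
Load per hour: hour 1: 8, hour 2: 8, hour 3: 5, hour 4: 3, hour 5: 3, hour 6: 0.
Peak is 8.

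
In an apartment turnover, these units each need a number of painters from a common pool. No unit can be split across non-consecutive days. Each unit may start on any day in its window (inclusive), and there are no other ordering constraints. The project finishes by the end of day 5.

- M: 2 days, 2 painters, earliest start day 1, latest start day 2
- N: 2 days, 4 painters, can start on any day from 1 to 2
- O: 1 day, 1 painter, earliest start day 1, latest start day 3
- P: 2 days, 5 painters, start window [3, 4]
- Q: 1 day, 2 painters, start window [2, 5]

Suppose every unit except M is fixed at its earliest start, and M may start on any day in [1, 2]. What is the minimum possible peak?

8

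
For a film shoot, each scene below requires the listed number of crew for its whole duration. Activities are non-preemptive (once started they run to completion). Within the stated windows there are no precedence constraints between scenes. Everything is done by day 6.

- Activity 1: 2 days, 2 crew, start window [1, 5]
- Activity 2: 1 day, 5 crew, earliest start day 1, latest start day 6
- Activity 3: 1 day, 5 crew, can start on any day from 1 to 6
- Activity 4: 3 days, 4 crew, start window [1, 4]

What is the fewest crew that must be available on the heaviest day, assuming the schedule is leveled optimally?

6

Early-start (Activity 1@1, Activity 2@1, Activity 3@1, Activity 4@1) gives peak 16: d1:16  d2:6  d3:4  d4:0  d5:0  d6:0.
Shift Activity 2→4, Activity 3→5.
Schedule Activity 1@1, Activity 2@4, Activity 3@5, Activity 4@1: d1:6  d2:6  d3:4  d4:5  d5:5  d6:0 — peak 6.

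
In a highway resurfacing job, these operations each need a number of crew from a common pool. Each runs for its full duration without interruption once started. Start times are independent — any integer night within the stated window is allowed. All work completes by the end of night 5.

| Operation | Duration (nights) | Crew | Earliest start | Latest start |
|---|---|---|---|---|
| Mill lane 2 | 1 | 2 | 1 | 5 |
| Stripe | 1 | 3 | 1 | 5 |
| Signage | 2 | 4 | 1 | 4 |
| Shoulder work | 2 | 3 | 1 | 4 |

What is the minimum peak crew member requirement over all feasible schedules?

Early-start (Mill lane 2@1, Stripe@1, Signage@1, Shoulder work@1) gives peak 12: n1:12  n2:7  n3:0  n4:0  n5:0.
Shift Signage→2, Shoulder work→4.
Schedule Mill lane 2@1, Stripe@1, Signage@2, Shoulder work@4: n1:5  n2:4  n3:4  n4:3  n5:3 — peak 5.

5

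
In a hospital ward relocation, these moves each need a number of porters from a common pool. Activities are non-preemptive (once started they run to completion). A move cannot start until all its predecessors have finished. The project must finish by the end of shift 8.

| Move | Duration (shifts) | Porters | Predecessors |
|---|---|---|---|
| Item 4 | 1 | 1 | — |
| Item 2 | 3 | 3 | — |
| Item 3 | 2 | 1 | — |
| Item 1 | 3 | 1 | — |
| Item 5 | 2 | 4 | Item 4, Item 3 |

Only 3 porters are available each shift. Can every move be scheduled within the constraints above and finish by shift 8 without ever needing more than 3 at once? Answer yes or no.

The minimum achievable peak is 4; 3 < 4, so no feasible schedule stays within the cap.

no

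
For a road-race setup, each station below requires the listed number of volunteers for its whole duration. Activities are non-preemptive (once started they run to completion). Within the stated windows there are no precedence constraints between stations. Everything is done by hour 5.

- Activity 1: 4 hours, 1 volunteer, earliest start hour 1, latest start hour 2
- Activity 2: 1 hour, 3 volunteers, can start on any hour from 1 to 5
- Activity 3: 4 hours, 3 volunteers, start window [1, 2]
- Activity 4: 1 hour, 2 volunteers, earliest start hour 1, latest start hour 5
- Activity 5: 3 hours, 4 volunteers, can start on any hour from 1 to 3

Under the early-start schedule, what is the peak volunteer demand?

13

Early-start schedule: Activity 1@1, Activity 2@1, Activity 3@1, Activity 4@1, Activity 5@1.
Load per hour: hour 1: 13, hour 2: 8, hour 3: 8, hour 4: 4, hour 5: 0.
Peak is 13.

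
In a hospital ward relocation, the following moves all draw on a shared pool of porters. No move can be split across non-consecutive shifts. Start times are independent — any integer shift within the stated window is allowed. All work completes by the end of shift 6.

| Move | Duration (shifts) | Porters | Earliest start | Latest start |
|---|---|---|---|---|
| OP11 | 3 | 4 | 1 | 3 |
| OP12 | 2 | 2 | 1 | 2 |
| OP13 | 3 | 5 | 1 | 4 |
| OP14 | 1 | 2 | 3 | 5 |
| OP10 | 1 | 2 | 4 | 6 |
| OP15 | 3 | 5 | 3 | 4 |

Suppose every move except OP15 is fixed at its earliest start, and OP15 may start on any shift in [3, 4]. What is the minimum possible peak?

11

OP15@3: s1:11  s2:11  s3:16  s4:7  s5:5  s6:0 → peak 16
OP15@4: s1:11  s2:11  s3:11  s4:7  s5:5  s6:5 → peak 11
Best is OP15@4, peak 11.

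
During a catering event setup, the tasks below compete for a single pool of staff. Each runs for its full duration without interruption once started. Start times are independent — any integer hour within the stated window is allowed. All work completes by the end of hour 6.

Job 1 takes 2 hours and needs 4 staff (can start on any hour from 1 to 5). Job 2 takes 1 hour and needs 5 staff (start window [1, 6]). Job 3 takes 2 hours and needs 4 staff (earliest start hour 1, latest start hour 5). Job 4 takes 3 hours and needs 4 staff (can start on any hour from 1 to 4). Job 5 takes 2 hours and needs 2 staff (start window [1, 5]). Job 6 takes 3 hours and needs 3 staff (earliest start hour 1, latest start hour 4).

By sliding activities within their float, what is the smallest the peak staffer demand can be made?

Early-start (Job 1@1, Job 2@1, Job 3@1, Job 4@1, Job 5@1, Job 6@1) gives peak 22: h1:22  h2:17  h3:7  h4:0  h5:0  h6:0.
Shift Job 3→2, Job 4→3, Job 5→4, Job 6→4.
Schedule Job 1@1, Job 2@1, Job 3@2, Job 4@3, Job 5@4, Job 6@4: h1:9  h2:8  h3:8  h4:9  h5:9  h6:3 — peak 9.

9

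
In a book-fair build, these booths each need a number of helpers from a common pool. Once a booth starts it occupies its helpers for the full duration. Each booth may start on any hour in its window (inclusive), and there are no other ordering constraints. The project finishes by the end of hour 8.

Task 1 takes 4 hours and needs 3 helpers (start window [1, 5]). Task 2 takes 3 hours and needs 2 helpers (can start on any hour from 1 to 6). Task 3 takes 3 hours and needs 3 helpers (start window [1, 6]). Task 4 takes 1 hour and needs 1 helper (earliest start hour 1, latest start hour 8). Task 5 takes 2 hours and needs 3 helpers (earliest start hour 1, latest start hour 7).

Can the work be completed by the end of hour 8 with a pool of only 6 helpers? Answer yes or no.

yes

Schedule Task 1@1, Task 2@1, Task 3@4, Task 4@1, Task 5@5: h1:6  h2:5  h3:5  h4:6  h5:6  h6:6  h7:0  h8:0 — peak 6 ≤ 6.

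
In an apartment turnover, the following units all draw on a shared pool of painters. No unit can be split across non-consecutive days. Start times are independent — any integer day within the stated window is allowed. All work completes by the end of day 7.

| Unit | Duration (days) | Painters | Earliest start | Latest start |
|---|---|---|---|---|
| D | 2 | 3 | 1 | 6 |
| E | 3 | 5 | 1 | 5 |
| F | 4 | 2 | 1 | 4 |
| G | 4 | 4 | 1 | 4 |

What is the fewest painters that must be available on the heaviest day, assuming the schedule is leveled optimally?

7

Early-start (D@1, E@1, F@1, G@1) gives peak 14: d1:14  d2:14  d3:11  d4:6  d5:0  d6:0  d7:0.
Shift E→5, F→3.
Schedule D@1, E@5, F@3, G@1: d1:7  d2:7  d3:6  d4:6  d5:7  d6:7  d7:5 — peak 7.
Total painter-days = 45 over 7 days ⇒ peak ≥ ⌈45/7⌉ = 7, so 7 is optimal.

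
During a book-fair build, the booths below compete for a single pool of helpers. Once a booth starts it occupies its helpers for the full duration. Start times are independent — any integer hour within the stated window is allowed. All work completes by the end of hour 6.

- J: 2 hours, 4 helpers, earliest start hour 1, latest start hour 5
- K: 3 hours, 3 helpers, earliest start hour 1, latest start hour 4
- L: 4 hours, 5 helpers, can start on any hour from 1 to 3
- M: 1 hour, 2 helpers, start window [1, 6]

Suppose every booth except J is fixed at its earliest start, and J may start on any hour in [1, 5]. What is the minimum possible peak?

10

J@1: h1:14  h2:12  h3:8  h4:5  h5:0  h6:0 → peak 14
J@2: h1:10  h2:12  h3:12  h4:5  h5:0  h6:0 → peak 12
J@3: h1:10  h2:8  h3:12  h4:9  h5:0  h6:0 → peak 12
J@4: h1:10  h2:8  h3:8  h4:9  h5:4  h6:0 → peak 10
J@5: h1:10  h2:8  h3:8  h4:5  h5:4  h6:4 → peak 10
Best is J@4, peak 10.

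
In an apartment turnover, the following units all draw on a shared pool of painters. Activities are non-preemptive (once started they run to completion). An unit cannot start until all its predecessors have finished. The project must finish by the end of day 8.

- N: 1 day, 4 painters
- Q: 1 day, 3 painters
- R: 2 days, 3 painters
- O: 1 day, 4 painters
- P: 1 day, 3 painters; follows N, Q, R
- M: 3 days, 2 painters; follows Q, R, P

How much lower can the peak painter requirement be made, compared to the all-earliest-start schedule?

8

Early-start peak: d1:14  d2:3  d3:3  d4:2  d5:2  d6:2  d7:0  d8:0 ⇒ 14.
Leveled (N@1, Q@2, R@2, O@4, P@5, M@6): d1:4  d2:6  d3:3  d4:4  d5:3  d6:2  d7:2  d8:2 ⇒ 6.
Reduction 14 − 6 = 8.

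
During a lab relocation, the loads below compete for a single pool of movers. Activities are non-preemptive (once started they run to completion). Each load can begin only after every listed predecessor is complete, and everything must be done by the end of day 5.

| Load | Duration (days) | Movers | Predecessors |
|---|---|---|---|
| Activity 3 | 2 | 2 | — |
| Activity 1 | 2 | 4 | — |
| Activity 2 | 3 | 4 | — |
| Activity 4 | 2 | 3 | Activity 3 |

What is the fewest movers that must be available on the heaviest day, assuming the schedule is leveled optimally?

Early-start (Activity 3@1, Activity 1@1, Activity 2@1, Activity 4@3) gives peak 10: d1:10  d2:10  d3:7  d4:3  d5:0.
Shift Activity 2→3.
Schedule Activity 3@1, Activity 1@1, Activity 2@3, Activity 4@3: d1:6  d2:6  d3:7  d4:7  d5:4 — peak 7.

7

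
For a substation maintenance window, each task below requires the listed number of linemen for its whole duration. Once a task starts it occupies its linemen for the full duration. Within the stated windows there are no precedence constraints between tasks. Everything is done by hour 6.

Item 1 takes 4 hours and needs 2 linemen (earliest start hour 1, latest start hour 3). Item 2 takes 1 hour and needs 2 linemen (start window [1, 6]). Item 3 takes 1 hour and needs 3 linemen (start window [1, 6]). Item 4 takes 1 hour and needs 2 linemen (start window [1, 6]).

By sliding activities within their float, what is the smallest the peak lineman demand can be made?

Early-start (Item 1@1, Item 2@1, Item 3@1, Item 4@1) gives peak 9: h1:9  h2:2  h3:2  h4:2  h5:0  h6:0.
Shift Item 3→5, Item 4→2.
Schedule Item 1@1, Item 2@1, Item 3@5, Item 4@2: h1:4  h2:4  h3:2  h4:2  h5:3  h6:0 — peak 4.

4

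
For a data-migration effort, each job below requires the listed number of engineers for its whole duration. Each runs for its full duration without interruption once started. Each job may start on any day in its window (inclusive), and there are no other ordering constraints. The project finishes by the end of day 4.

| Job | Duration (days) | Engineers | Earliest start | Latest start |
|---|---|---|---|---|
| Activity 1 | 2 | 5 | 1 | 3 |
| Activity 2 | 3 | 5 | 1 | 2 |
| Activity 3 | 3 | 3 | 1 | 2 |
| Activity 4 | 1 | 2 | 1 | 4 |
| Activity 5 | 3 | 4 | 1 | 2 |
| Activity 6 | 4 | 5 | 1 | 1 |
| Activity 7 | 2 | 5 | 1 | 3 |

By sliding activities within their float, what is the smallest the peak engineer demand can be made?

22

Early-start (Activity 1@1, Activity 2@1, Activity 3@1, Activity 4@1, Activity 5@1, Activity 6@1, Activity 7@1) gives peak 29: d1:29  d2:27  d3:17  d4:5.
Shift Activity 5→2, Activity 7→3.
Schedule Activity 1@1, Activity 2@1, Activity 3@1, Activity 4@1, Activity 5@2, Activity 6@1, Activity 7@3: d1:20  d2:22  d3:22  d4:14 — peak 22.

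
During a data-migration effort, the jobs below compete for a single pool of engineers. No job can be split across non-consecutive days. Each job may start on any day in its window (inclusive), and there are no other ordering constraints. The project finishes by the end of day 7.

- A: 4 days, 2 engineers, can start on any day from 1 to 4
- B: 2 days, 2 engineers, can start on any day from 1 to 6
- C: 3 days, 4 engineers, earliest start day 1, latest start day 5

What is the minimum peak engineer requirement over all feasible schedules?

4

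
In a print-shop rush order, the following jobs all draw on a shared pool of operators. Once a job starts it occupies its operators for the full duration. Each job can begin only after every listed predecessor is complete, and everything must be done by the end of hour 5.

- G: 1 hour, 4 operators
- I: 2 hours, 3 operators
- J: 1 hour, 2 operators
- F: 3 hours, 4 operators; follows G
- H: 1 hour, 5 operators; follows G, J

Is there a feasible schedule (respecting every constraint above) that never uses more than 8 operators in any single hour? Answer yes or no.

yes

Schedule G@1, I@1, J@3, F@2, H@5: h1:7  h2:7  h3:6  h4:4  h5:5 — peak 7 ≤ 8.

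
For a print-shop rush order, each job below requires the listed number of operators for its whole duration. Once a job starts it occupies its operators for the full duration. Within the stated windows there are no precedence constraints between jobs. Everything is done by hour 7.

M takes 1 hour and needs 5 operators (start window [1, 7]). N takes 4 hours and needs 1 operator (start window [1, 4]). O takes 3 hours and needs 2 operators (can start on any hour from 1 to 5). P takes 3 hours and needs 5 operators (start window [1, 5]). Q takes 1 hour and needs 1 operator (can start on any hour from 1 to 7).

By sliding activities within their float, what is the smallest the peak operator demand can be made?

Early-start (M@1, N@1, O@1, P@1, Q@1) gives peak 14: h1:14  h2:8  h3:8  h4:1  h5:0  h6:0  h7:0.
Shift O→2, P→5, Q→2.
Schedule M@1, N@1, O@2, P@5, Q@2: h1:6  h2:4  h3:3  h4:3  h5:5  h6:5  h7:5 — peak 6.

6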